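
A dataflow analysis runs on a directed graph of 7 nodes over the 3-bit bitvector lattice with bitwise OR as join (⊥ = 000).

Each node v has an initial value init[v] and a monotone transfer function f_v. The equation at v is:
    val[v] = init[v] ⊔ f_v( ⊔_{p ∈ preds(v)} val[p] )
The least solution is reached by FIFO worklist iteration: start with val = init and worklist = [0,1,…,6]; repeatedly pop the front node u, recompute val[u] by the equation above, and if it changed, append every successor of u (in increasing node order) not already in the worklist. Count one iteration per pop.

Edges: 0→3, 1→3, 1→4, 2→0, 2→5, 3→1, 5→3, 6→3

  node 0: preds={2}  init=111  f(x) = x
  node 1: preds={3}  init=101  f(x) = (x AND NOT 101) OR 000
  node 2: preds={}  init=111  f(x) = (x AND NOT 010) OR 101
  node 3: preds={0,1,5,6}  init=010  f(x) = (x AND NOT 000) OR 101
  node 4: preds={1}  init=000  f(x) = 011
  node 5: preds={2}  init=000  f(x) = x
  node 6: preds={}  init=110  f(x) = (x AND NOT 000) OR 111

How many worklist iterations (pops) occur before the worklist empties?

9

Worklist (9 pops):
  #1 pop 0: in=111 → 111 (no change)
  #2 pop 1: in=010 → 111 (was 101); enqueue []
  #3 pop 2: in=000 → 111 (no change)
  #4 pop 3: in=111 → 111 (was 010); enqueue [1]
  #5 pop 4: in=111 → 011 (was 000); enqueue []
  #6 pop 5: in=111 → 111 (was 000); enqueue [3]
  #7 pop 6: in=000 → 111 (was 110); enqueue []
  #8 pop 1: in=111 → 111 (no change)
  #9 pop 3: in=111 → 111 (no change)

Fixpoint:
  val[0] = 111
  val[1] = 111
  val[2] = 111
  val[3] = 111
  val[4] = 011
  val[5] = 111
  val[6] = 111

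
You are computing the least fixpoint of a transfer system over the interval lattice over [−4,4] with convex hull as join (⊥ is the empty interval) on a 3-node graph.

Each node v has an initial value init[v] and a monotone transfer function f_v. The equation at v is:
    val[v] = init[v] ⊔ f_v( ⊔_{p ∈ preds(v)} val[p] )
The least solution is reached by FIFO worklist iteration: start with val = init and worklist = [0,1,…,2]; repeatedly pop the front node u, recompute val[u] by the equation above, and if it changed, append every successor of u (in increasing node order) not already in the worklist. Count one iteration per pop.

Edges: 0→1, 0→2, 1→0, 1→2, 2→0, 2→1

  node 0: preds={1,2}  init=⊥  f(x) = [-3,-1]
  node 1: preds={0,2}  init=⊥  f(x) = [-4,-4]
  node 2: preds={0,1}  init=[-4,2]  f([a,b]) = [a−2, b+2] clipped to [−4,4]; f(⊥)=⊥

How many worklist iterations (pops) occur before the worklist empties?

4

Trace (4 dequeues):
  [1] u=0 | in [-4,2] | out [-3,-1] | prev ⊥ | push {}
  [2] u=1 | in [-4,2] | out [-4,-4] | prev ⊥ | push {0}
  [3] u=2 | in [-4,-1] | out [-4,2] | ==
  [4] u=0 | in [-4,2] | out [-3,-1] | ==

Converged values:
  [0] [-3,-1]
  [1] [-4,-4]
  [2] [-4,2]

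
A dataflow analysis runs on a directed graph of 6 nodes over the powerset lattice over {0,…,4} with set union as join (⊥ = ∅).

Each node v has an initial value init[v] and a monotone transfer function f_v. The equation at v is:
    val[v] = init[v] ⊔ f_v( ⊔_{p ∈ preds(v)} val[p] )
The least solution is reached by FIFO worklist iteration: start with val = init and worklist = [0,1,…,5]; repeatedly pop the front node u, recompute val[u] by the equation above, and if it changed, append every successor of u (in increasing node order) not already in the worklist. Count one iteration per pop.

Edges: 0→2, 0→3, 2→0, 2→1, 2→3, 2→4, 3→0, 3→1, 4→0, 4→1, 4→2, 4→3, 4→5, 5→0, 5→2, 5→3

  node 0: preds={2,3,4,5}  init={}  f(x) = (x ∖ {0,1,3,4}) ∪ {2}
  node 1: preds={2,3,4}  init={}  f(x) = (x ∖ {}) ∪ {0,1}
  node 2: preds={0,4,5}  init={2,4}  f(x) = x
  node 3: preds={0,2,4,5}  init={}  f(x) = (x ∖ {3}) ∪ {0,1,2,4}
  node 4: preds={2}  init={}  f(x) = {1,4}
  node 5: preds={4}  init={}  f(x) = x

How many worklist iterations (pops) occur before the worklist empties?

13

Worklist (13 pops):
  #1 pop 0: in={2,4} → {2} (was {}); enqueue []
  #2 pop 1: in={2,4} → {0,1,2,4} (was {}); enqueue []
  #3 pop 2: in={2} → {2,4} (no change)
  #4 pop 3: in={2,4} → {0,1,2,4} (was {}); enqueue [0,1]
  #5 pop 4: in={2,4} → {1,4} (was {}); enqueue [2,3]
  #6 pop 5: in={1,4} → {1,4} (was {}); enqueue []
  #7 pop 0: in={0,1,2,4} → {2} (no change)
  #8 pop 1: in={0,1,2,4} → {0,1,2,4} (no change)
  #9 pop 2: in={1,2,4} → {1,2,4} (was {2,4}); enqueue [0,1,4]
  #10 pop 3: in={1,2,4} → {0,1,2,4} (no change)
  #11 pop 0: in={0,1,2,4} → {2} (no change)
  #12 pop 1: in={0,1,2,4} → {0,1,2,4} (no change)
  #13 pop 4: in={1,2,4} → {1,4} (no change)

Fixpoint:
  val[0] = {2}
  val[1] = {0,1,2,4}
  val[2] = {1,2,4}
  val[3] = {0,1,2,4}
  val[4] = {1,4}
  val[5] = {1,4}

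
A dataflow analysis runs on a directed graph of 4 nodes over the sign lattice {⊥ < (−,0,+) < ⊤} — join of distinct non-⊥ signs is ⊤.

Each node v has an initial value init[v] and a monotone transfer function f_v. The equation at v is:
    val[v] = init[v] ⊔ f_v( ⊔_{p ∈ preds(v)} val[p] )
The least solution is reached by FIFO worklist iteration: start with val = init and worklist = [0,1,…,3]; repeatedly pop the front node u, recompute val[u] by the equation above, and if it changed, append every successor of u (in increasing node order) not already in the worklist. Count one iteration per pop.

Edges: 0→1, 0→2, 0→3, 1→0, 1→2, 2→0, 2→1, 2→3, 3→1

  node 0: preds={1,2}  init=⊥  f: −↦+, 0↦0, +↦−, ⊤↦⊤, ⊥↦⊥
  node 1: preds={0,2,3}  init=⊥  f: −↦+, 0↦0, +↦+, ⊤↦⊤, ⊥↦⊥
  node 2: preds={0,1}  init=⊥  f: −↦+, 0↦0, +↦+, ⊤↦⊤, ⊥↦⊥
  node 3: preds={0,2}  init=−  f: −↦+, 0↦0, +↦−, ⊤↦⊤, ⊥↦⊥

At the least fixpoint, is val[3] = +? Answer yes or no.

Worklist (12 pops):
  #1 pop 0: in=⊥ → ⊥ (no change)
  #2 pop 1: in=− → + (was ⊥); enqueue [0]
  #3 pop 2: in=+ → + (was ⊥); enqueue [1]
  #4 pop 3: in=+ → − (no change)
  #5 pop 0: in=+ → − (was ⊥); enqueue [2,3]
  #6 pop 1: in=⊤ → ⊤ (was +); enqueue [0]
  #7 pop 2: in=⊤ → ⊤ (was +); enqueue [1]
  #8 pop 3: in=⊤ → ⊤ (was −); enqueue []
  #9 pop 0: in=⊤ → ⊤ (was −); enqueue [2,3]
  #10 pop 1: in=⊤ → ⊤ (no change)
  #11 pop 2: in=⊤ → ⊤ (no change)
  #12 pop 3: in=⊤ → ⊤ (no change)

Fixpoint:
  val[0] = ⊤
  val[1] = ⊤
  val[2] = ⊤
  val[3] = ⊤

no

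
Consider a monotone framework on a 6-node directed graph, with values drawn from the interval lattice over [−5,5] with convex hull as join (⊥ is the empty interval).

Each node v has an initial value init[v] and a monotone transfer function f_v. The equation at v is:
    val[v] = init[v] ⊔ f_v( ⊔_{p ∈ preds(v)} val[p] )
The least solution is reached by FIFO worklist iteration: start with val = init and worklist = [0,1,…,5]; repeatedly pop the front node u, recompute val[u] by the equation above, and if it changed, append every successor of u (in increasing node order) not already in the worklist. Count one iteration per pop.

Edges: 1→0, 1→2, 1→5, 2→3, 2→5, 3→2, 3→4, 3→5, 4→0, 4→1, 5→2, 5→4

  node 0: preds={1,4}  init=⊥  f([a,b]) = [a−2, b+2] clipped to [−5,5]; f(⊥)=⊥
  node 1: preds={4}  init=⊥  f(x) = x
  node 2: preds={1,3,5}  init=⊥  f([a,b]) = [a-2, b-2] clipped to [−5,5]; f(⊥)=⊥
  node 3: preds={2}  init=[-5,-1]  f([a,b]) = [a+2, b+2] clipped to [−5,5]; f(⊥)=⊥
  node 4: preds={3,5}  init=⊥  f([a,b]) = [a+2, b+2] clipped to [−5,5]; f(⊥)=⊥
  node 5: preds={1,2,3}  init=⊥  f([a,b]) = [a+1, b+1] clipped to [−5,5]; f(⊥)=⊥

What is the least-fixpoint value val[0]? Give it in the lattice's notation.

Worklist (34 pops):
  #1 pop 0: in=⊥ → ⊥ (no change)
  #2 pop 1: in=⊥ → ⊥ (no change)
  #3 pop 2: in=[-5,-1] → [-5,-3] (was ⊥); enqueue []
  #4 pop 3: in=[-5,-3] → [-5,-1] (no change)
  #5 pop 4: in=[-5,-1] → [-3,1] (was ⊥); enqueue [0,1]
  #6 pop 5: in=[-5,-1] → [-4,0] (was ⊥); enqueue [2,4]
  #7 pop 0: in=[-3,1] → [-5,3] (was ⊥); enqueue []
  #8 pop 1: in=[-3,1] → [-3,1] (was ⊥); enqueue [0,5]
  #9 pop 2: in=[-5,1] → [-5,-1] (was [-5,-3]); enqueue [3]
  #10 pop 4: in=[-5,0] → [-3,2] (was [-3,1]); enqueue [1]
  #11 pop 0: in=[-3,2] → [-5,4] (was [-5,3]); enqueue []
  #12 pop 5: in=[-5,1] → [-4,2] (was [-4,0]); enqueue [2,4]
  #13 pop 3: in=[-5,-1] → [-5,1] (was [-5,-1]); enqueue [5]
  #14 pop 1: in=[-3,2] → [-3,2] (was [-3,1]); enqueue [0]
  #15 pop 2: in=[-5,2] → [-5,0] (was [-5,-1]); enqueue [3]
  #16 pop 4: in=[-5,2] → [-3,4] (was [-3,2]); enqueue [1]
  #17 pop 5: in=[-5,2] → [-4,3] (was [-4,2]); enqueue [2,4]
  #18 pop 0: in=[-3,4] → [-5,5] (was [-5,4]); enqueue []
  #19 pop 3: in=[-5,0] → [-5,2] (was [-5,1]); enqueue [5]
  #20 pop 1: in=[-3,4] → [-3,4] (was [-3,2]); enqueue [0]
  #21 pop 2: in=[-5,4] → [-5,2] (was [-5,0]); enqueue [3]
  #22 pop 4: in=[-5,3] → [-3,5] (was [-3,4]); enqueue [1]
  #23 pop 5: in=[-5,4] → [-4,5] (was [-4,3]); enqueue [2,4]
  #24 pop 0: in=[-3,5] → [-5,5] (no change)
  #25 pop 3: in=[-5,2] → [-5,4] (was [-5,2]); enqueue [5]
  #26 pop 1: in=[-3,5] → [-3,5] (was [-3,4]); enqueue [0]
  #27 pop 2: in=[-5,5] → [-5,3] (was [-5,2]); enqueue [3]
  #28 pop 4: in=[-5,5] → [-3,5] (no change)
  #29 pop 5: in=[-5,5] → [-4,5] (no change)
  #30 pop 0: in=[-3,5] → [-5,5] (no change)
  #31 pop 3: in=[-5,3] → [-5,5] (was [-5,4]); enqueue [2,4,5]
  #32 pop 2: in=[-5,5] → [-5,3] (no change)
  #33 pop 4: in=[-5,5] → [-3,5] (no change)
  #34 pop 5: in=[-5,5] → [-4,5] (no change)

Fixpoint:
  val[0] = [-5,5]
  val[1] = [-3,5]
  val[2] = [-5,3]
  val[3] = [-5,5]
  val[4] = [-3,5]
  val[5] = [-4,5]

[-5,5]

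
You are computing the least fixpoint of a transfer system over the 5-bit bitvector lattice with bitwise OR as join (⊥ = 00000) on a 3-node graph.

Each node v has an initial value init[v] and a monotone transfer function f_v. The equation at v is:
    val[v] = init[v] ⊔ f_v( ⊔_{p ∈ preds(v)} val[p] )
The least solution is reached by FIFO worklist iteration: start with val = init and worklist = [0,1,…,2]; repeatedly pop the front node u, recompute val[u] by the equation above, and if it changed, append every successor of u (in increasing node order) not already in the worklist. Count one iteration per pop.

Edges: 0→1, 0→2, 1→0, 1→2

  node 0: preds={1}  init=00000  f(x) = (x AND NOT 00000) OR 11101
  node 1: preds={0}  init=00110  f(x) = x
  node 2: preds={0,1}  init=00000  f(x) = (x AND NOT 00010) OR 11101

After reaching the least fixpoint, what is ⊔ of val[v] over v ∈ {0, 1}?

11111

Worklist (4 pops):
  #1 pop 0: in=00110 → 11111 (was 00000); enqueue []
  #2 pop 1: in=11111 → 11111 (was 00110); enqueue [0]
  #3 pop 2: in=11111 → 11101 (was 00000); enqueue []
  #4 pop 0: in=11111 → 11111 (no change)

Fixpoint:
  val[0] = 11111
  val[1] = 11111
  val[2] = 11101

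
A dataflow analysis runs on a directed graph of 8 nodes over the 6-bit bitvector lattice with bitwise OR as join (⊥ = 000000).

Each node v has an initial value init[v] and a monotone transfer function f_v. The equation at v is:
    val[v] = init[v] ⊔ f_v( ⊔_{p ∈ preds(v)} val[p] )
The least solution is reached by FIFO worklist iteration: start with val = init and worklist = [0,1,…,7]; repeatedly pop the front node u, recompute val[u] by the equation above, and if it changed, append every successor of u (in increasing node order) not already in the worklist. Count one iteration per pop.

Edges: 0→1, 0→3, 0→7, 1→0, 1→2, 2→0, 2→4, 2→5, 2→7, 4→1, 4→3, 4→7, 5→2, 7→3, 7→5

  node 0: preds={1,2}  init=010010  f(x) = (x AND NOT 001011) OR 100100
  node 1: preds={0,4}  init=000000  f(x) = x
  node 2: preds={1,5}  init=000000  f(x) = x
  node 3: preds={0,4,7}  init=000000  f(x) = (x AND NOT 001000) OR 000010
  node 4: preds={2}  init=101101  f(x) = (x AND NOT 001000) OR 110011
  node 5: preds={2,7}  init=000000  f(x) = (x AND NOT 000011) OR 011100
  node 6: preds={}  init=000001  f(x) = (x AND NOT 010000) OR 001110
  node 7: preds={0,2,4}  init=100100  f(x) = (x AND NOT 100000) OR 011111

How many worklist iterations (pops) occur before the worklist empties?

13

Worklist (13 pops):
  #1 pop 0: in=000000 → 110110 (was 010010); enqueue []
  #2 pop 1: in=111111 → 111111 (was 000000); enqueue [0]
  #3 pop 2: in=111111 → 111111 (was 000000); enqueue []
  #4 pop 3: in=111111 → 110111 (was 000000); enqueue []
  #5 pop 4: in=111111 → 111111 (was 101101); enqueue [1,3]
  #6 pop 5: in=111111 → 111100 (was 000000); enqueue [2]
  #7 pop 6: in=000000 → 001111 (was 000001); enqueue []
  #8 pop 7: in=111111 → 111111 (was 100100); enqueue [5]
  #9 pop 0: in=111111 → 110110 (no change)
  #10 pop 1: in=111111 → 111111 (no change)
  #11 pop 3: in=111111 → 110111 (no change)
  #12 pop 2: in=111111 → 111111 (no change)
  #13 pop 5: in=111111 → 111100 (no change)

Fixpoint:
  val[0] = 110110
  val[1] = 111111
  val[2] = 111111
  val[3] = 110111
  val[4] = 111111
  val[5] = 111100
  val[6] = 001111
  val[7] = 111111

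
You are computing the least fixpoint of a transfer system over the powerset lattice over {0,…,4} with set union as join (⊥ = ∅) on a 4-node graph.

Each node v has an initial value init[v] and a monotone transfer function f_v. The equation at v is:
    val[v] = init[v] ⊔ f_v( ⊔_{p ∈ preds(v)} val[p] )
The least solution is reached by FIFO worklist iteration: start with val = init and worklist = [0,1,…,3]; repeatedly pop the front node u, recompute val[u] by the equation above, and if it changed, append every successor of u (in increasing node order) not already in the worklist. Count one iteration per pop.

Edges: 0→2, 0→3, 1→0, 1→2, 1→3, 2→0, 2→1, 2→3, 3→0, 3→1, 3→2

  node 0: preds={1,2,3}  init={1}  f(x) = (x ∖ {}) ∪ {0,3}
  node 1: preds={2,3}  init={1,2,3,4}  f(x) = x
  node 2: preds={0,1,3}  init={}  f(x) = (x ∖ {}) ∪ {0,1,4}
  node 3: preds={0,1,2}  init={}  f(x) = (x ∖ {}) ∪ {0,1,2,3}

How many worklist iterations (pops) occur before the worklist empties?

Trace (9 dequeues):
  [1] u=0 | in {1,2,3,4} | out {0,1,2,3,4} | prev {1} | push {}
  [2] u=1 | in {} | out {1,2,3,4} | ==
  [3] u=2 | in {0,1,2,3,4} | out {0,1,2,3,4} | prev {} | push {0,1}
  [4] u=3 | in {0,1,2,3,4} | out {0,1,2,3,4} | prev {} | push {2}
  [5] u=0 | in {0,1,2,3,4} | out {0,1,2,3,4} | ==
  [6] u=1 | in {0,1,2,3,4} | out {0,1,2,3,4} | prev {1,2,3,4} | push {0,3}
  [7] u=2 | in {0,1,2,3,4} | out {0,1,2,3,4} | ==
  [8] u=0 | in {0,1,2,3,4} | out {0,1,2,3,4} | ==
  [9] u=3 | in {0,1,2,3,4} | out {0,1,2,3,4} | ==

Converged values:
  [0] {0,1,2,3,4}
  [1] {0,1,2,3,4}
  [2] {0,1,2,3,4}
  [3] {0,1,2,3,4}

9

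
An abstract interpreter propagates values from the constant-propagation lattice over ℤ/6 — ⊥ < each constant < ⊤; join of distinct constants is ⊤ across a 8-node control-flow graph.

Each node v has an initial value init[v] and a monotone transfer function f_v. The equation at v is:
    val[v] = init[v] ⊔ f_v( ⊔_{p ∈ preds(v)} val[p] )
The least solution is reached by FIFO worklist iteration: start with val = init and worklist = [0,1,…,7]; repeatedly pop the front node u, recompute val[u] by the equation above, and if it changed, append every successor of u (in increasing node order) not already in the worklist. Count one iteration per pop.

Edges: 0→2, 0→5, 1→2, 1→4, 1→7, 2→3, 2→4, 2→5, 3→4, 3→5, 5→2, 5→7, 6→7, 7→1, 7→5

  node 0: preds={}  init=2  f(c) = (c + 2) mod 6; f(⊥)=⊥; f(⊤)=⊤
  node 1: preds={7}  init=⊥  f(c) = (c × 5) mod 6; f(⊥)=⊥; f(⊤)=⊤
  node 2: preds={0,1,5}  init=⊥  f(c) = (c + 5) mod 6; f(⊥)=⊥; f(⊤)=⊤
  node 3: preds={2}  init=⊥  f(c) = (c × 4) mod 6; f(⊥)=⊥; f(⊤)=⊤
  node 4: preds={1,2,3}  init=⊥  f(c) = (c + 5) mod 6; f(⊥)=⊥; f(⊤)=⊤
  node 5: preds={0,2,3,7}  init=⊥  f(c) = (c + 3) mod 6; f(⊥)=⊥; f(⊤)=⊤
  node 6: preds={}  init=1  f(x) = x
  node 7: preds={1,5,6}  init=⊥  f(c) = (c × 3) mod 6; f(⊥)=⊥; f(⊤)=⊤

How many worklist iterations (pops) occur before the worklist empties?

16

Worklist (16 pops):
  #1 pop 0: in=⊥ → 2 (no change)
  #2 pop 1: in=⊥ → ⊥ (no change)
  #3 pop 2: in=2 → 1 (was ⊥); enqueue []
  #4 pop 3: in=1 → 4 (was ⊥); enqueue []
  #5 pop 4: in=⊤ → ⊤ (was ⊥); enqueue []
  #6 pop 5: in=⊤ → ⊤ (was ⊥); enqueue [2]
  #7 pop 6: in=⊥ → 1 (no change)
  #8 pop 7: in=⊤ → ⊤ (was ⊥); enqueue [1,5]
  #9 pop 2: in=⊤ → ⊤ (was 1); enqueue [3,4]
  #10 pop 1: in=⊤ → ⊤ (was ⊥); enqueue [2,7]
  #11 pop 5: in=⊤ → ⊤ (no change)
  #12 pop 3: in=⊤ → ⊤ (was 4); enqueue [5]
  #13 pop 4: in=⊤ → ⊤ (no change)
  #14 pop 2: in=⊤ → ⊤ (no change)
  #15 pop 7: in=⊤ → ⊤ (no change)
  #16 pop 5: in=⊤ → ⊤ (no change)

Fixpoint:
  val[0] = 2
  val[1] = ⊤
  val[2] = ⊤
  val[3] = ⊤
  val[4] = ⊤
  val[5] = ⊤
  val[6] = 1
  val[7] = ⊤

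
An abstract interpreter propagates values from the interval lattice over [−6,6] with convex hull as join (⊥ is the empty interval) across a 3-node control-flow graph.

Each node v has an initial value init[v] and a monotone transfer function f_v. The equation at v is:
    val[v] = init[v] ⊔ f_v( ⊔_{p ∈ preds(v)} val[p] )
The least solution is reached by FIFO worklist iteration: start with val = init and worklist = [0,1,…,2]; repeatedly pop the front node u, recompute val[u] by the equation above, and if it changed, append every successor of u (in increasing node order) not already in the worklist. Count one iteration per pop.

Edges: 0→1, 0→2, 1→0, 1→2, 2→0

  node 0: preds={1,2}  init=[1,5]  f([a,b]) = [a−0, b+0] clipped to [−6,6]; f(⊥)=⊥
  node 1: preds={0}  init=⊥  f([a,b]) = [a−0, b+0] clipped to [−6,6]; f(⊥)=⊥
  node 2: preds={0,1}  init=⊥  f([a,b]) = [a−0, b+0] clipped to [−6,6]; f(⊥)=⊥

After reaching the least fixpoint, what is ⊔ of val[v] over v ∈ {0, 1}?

[1,5]

Iteration log — 4 steps:
  step 1. node 0  ⊔preds=⊥  new=[1,5]  stable
  step 2. node 1  ⊔preds=[1,5]  new=[1,5]  old=⊥  +wl: 0
  step 3. node 2  ⊔preds=[1,5]  new=[1,5]  old=⊥  +wl: 
  step 4. node 0  ⊔preds=[1,5]  new=[1,5]  stable

Least fixpoint reached:
  node 0: [1,5]
  node 1: [1,5]
  node 2: [1,5]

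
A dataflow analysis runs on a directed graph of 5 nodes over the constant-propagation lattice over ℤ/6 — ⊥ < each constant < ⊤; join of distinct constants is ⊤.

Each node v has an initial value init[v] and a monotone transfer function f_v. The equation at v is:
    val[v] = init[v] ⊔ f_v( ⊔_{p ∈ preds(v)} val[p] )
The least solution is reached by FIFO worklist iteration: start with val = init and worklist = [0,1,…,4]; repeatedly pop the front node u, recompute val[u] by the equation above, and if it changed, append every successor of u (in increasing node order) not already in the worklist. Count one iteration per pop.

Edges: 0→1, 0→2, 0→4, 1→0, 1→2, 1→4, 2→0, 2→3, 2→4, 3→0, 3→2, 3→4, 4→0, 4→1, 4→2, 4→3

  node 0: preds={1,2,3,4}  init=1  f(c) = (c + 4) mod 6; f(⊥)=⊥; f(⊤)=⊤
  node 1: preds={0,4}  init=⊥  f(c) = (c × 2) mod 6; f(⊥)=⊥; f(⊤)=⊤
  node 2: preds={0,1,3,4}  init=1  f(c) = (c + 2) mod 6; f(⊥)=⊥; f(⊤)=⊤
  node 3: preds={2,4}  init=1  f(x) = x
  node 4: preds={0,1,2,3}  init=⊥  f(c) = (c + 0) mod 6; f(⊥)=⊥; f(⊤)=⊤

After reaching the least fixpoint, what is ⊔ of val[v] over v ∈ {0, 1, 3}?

Trace (9 dequeues):
  [1] u=0 | in 1 | out ⊤ | prev 1 | push {}
  [2] u=1 | in ⊤ | out ⊤ | prev ⊥ | push {0}
  [3] u=2 | in ⊤ | out ⊤ | prev 1 | push {}
  [4] u=3 | in ⊤ | out ⊤ | prev 1 | push {2}
  [5] u=4 | in ⊤ | out ⊤ | prev ⊥ | push {1,3}
  [6] u=0 | in ⊤ | out ⊤ | ==
  [7] u=2 | in ⊤ | out ⊤ | ==
  [8] u=1 | in ⊤ | out ⊤ | ==
  [9] u=3 | in ⊤ | out ⊤ | ==

Converged values:
  [0] ⊤
  [1] ⊤
  [2] ⊤
  [3] ⊤
  [4] ⊤

⊤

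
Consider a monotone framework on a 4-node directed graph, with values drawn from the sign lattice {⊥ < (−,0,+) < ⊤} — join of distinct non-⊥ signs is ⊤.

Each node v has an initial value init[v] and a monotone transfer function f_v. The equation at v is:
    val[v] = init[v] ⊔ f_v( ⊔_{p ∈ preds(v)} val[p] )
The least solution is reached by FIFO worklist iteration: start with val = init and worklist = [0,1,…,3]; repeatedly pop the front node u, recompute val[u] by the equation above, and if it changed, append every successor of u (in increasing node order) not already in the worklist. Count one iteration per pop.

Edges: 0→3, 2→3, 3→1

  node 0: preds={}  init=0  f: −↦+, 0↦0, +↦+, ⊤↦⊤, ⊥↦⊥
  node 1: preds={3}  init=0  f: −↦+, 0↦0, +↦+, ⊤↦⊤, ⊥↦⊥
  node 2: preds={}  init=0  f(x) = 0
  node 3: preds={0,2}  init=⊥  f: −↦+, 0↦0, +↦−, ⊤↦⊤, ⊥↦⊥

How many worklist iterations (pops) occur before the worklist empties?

Trace (5 dequeues):
  [1] u=0 | in ⊥ | out 0 | ==
  [2] u=1 | in ⊥ | out 0 | ==
  [3] u=2 | in ⊥ | out 0 | ==
  [4] u=3 | in 0 | out 0 | prev ⊥ | push {1}
  [5] u=1 | in 0 | out 0 | ==

Converged values:
  [0] 0
  [1] 0
  [2] 0
  [3] 0

5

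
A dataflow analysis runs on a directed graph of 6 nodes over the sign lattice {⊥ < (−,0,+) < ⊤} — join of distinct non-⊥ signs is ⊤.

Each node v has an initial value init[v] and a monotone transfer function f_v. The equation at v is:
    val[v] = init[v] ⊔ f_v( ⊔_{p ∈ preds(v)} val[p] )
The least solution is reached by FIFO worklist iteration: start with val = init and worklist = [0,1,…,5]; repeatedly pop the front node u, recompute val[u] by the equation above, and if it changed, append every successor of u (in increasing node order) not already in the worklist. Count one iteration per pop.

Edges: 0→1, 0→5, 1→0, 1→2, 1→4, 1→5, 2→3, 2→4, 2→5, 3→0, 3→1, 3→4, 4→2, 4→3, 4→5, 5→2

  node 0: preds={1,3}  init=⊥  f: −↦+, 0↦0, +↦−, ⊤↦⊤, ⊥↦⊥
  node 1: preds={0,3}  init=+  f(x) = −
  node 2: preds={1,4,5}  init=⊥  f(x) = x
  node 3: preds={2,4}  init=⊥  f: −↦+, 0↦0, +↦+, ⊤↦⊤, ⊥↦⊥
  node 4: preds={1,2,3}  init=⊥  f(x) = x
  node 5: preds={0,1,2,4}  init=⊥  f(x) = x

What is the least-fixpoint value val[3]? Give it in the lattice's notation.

Trace (11 dequeues):
  [1] u=0 | in + | out − | prev ⊥ | push {}
  [2] u=1 | in − | out ⊤ | prev + | push {0}
  [3] u=2 | in ⊤ | out ⊤ | prev ⊥ | push {}
  [4] u=3 | in ⊤ | out ⊤ | prev ⊥ | push {1}
  [5] u=4 | in ⊤ | out ⊤ | prev ⊥ | push {2,3}
  [6] u=5 | in ⊤ | out ⊤ | prev ⊥ | push {}
  [7] u=0 | in ⊤ | out ⊤ | prev − | push {5}
  [8] u=1 | in ⊤ | out ⊤ | ==
  [9] u=2 | in ⊤ | out ⊤ | ==
  [10] u=3 | in ⊤ | out ⊤ | ==
  [11] u=5 | in ⊤ | out ⊤ | ==

Converged values:
  [0] ⊤
  [1] ⊤
  [2] ⊤
  [3] ⊤
  [4] ⊤
  [5] ⊤

⊤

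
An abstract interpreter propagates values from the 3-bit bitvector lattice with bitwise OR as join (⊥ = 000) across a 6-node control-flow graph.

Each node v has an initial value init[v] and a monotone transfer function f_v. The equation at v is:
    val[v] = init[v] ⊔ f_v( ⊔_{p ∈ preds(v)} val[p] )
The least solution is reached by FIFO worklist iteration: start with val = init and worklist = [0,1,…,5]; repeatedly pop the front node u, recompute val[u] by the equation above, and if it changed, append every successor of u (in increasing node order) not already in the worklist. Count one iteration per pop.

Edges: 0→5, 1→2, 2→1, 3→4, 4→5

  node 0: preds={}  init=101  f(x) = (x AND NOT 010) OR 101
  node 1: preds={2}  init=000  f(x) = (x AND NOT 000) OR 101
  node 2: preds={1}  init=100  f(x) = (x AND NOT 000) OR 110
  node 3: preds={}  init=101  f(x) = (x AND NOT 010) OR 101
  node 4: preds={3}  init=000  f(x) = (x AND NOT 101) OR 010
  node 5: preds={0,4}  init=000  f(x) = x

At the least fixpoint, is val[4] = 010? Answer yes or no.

Trace (8 dequeues):
  [1] u=0 | in 000 | out 101 | ==
  [2] u=1 | in 100 | out 101 | prev 000 | push {}
  [3] u=2 | in 101 | out 111 | prev 100 | push {1}
  [4] u=3 | in 000 | out 101 | ==
  [5] u=4 | in 101 | out 010 | prev 000 | push {}
  [6] u=5 | in 111 | out 111 | prev 000 | push {}
  [7] u=1 | in 111 | out 111 | prev 101 | push {2}
  [8] u=2 | in 111 | out 111 | ==

Converged values:
  [0] 101
  [1] 111
  [2] 111
  [3] 101
  [4] 010
  [5] 111

yes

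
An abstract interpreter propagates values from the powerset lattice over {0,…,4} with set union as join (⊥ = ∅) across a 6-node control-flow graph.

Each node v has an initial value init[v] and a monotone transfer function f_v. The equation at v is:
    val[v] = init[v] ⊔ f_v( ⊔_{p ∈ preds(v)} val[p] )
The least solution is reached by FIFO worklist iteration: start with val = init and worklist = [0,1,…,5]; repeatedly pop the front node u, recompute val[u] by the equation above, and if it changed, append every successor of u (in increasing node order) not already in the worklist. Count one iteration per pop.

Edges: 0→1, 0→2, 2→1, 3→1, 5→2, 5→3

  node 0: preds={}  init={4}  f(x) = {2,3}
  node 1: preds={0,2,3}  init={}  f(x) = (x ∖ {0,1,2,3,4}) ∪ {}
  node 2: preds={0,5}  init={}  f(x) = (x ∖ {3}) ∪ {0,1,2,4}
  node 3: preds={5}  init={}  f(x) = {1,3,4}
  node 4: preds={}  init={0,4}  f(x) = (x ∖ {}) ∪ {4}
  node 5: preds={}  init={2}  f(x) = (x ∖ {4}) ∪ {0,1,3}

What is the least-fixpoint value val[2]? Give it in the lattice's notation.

Iteration log — 9 steps:
  step 1. node 0  ⊔preds={}  new={2,3,4}  old={4}  +wl: 
  step 2. node 1  ⊔preds={2,3,4}  new={}  stable
  step 3. node 2  ⊔preds={2,3,4}  new={0,1,2,4}  old={}  +wl: 1
  step 4. node 3  ⊔preds={2}  new={1,3,4}  old={}  +wl: 
  step 5. node 4  ⊔preds={}  new={0,4}  stable
  step 6. node 5  ⊔preds={}  new={0,1,2,3}  old={2}  +wl: 2,3
  step 7. node 1  ⊔preds={0,1,2,3,4}  new={}  stable
  step 8. node 2  ⊔preds={0,1,2,3,4}  new={0,1,2,4}  stable
  step 9. node 3  ⊔preds={0,1,2,3}  new={1,3,4}  stable

Least fixpoint reached:
  node 0: {2,3,4}
  node 1: {}
  node 2: {0,1,2,4}
  node 3: {1,3,4}
  node 4: {0,4}
  node 5: {0,1,2,3}

{0,1,2,4}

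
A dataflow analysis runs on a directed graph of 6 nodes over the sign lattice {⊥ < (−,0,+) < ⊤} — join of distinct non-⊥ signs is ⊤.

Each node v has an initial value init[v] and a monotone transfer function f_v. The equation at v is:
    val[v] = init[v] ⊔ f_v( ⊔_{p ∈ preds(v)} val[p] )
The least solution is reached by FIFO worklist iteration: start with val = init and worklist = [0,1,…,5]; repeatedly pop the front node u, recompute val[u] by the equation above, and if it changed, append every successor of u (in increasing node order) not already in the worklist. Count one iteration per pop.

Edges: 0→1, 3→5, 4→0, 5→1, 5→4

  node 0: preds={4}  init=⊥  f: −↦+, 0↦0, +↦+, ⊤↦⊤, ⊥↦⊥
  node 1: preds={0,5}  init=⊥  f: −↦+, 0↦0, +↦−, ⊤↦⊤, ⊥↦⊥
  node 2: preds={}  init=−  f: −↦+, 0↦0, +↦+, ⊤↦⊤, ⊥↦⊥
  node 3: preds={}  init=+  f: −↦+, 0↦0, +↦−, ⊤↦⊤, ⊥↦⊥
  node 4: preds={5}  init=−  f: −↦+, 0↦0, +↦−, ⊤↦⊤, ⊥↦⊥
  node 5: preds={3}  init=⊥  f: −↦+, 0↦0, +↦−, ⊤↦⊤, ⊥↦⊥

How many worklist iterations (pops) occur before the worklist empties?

10

Trace (10 dequeues):
  [1] u=0 | in − | out + | prev ⊥ | push {}
  [2] u=1 | in + | out − | prev ⊥ | push {}
  [3] u=2 | in ⊥ | out − | ==
  [4] u=3 | in ⊥ | out + | ==
  [5] u=4 | in ⊥ | out − | ==
  [6] u=5 | in + | out − | prev ⊥ | push {1,4}
  [7] u=1 | in ⊤ | out ⊤ | prev − | push {}
  [8] u=4 | in − | out ⊤ | prev − | push {0}
  [9] u=0 | in ⊤ | out ⊤ | prev + | push {1}
  [10] u=1 | in ⊤ | out ⊤ | ==

Converged values:
  [0] ⊤
  [1] ⊤
  [2] −
  [3] +
  [4] ⊤
  [5] −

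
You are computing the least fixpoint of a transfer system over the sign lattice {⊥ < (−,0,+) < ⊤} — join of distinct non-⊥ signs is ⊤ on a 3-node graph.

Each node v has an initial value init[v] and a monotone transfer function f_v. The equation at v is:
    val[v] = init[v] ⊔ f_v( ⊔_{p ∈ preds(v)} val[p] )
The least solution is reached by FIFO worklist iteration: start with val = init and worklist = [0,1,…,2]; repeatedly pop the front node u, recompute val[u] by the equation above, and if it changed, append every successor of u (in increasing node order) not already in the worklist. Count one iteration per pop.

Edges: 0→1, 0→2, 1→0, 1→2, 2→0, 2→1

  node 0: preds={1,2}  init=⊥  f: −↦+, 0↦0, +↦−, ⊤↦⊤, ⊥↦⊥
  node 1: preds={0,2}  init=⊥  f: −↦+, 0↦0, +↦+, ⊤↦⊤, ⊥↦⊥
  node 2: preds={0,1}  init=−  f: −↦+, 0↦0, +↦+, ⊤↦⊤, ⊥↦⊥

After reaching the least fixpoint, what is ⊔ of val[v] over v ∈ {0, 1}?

Iteration log — 6 steps:
  step 1. node 0  ⊔preds=−  new=+  old=⊥  +wl: 
  step 2. node 1  ⊔preds=⊤  new=⊤  old=⊥  +wl: 0
  step 3. node 2  ⊔preds=⊤  new=⊤  old=−  +wl: 1
  step 4. node 0  ⊔preds=⊤  new=⊤  old=+  +wl: 2
  step 5. node 1  ⊔preds=⊤  new=⊤  stable
  step 6. node 2  ⊔preds=⊤  new=⊤  stable

Least fixpoint reached:
  node 0: ⊤
  node 1: ⊤
  node 2: ⊤

⊤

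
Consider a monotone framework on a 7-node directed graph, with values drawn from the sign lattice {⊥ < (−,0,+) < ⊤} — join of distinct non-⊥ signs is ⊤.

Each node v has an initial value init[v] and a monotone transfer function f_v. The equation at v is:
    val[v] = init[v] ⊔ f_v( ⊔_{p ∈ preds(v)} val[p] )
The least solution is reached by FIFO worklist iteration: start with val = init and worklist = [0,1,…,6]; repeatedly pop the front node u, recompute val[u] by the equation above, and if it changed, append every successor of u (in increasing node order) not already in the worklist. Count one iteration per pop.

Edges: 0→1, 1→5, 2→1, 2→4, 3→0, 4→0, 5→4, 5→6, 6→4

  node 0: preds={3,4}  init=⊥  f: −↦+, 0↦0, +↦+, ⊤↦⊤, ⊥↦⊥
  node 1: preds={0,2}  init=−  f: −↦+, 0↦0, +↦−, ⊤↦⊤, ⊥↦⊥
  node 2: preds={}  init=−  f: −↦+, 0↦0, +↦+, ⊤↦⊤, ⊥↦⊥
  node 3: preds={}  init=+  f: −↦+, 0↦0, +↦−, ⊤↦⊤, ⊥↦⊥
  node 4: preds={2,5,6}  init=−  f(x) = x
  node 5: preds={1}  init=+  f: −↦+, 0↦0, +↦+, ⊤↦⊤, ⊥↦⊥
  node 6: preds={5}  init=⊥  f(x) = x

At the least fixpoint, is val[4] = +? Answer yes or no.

no

Worklist (9 pops):
  #1 pop 0: in=⊤ → ⊤ (was ⊥); enqueue []
  #2 pop 1: in=⊤ → ⊤ (was −); enqueue []
  #3 pop 2: in=⊥ → − (no change)
  #4 pop 3: in=⊥ → + (no change)
  #5 pop 4: in=⊤ → ⊤ (was −); enqueue [0]
  #6 pop 5: in=⊤ → ⊤ (was +); enqueue [4]
  #7 pop 6: in=⊤ → ⊤ (was ⊥); enqueue []
  #8 pop 0: in=⊤ → ⊤ (no change)
  #9 pop 4: in=⊤ → ⊤ (no change)

Fixpoint:
  val[0] = ⊤
  val[1] = ⊤
  val[2] = −
  val[3] = +
  val[4] = ⊤
  val[5] = ⊤
  val[6] = ⊤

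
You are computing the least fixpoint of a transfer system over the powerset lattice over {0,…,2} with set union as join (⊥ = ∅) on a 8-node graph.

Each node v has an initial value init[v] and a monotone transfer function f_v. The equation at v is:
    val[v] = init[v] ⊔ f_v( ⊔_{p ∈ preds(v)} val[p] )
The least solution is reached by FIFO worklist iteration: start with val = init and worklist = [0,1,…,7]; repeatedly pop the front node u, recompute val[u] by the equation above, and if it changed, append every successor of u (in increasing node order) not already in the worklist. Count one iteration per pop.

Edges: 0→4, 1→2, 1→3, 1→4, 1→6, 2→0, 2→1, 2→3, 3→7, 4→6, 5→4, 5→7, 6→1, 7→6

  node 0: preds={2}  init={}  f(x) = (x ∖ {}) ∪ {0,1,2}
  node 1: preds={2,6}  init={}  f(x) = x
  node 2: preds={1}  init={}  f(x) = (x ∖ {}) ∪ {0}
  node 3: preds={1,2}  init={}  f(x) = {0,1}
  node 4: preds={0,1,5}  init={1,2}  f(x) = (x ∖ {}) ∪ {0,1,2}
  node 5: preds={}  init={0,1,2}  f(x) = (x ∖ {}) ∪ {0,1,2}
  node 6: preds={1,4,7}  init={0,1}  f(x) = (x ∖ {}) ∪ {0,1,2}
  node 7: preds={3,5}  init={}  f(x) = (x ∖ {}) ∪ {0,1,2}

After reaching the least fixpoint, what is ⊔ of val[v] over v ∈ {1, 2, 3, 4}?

Worklist (16 pops):
  #1 pop 0: in={} → {0,1,2} (was {}); enqueue []
  #2 pop 1: in={0,1} → {0,1} (was {}); enqueue []
  #3 pop 2: in={0,1} → {0,1} (was {}); enqueue [0,1]
  #4 pop 3: in={0,1} → {0,1} (was {}); enqueue []
  #5 pop 4: in={0,1,2} → {0,1,2} (was {1,2}); enqueue []
  #6 pop 5: in={} → {0,1,2} (no change)
  #7 pop 6: in={0,1,2} → {0,1,2} (was {0,1}); enqueue []
  #8 pop 7: in={0,1,2} → {0,1,2} (was {}); enqueue [6]
  #9 pop 0: in={0,1} → {0,1,2} (no change)
  #10 pop 1: in={0,1,2} → {0,1,2} (was {0,1}); enqueue [2,3,4]
  #11 pop 6: in={0,1,2} → {0,1,2} (no change)
  #12 pop 2: in={0,1,2} → {0,1,2} (was {0,1}); enqueue [0,1]
  #13 pop 3: in={0,1,2} → {0,1} (no change)
  #14 pop 4: in={0,1,2} → {0,1,2} (no change)
  #15 pop 0: in={0,1,2} → {0,1,2} (no change)
  #16 pop 1: in={0,1,2} → {0,1,2} (no change)

Fixpoint:
  val[0] = {0,1,2}
  val[1] = {0,1,2}
  val[2] = {0,1,2}
  val[3] = {0,1}
  val[4] = {0,1,2}
  val[5] = {0,1,2}
  val[6] = {0,1,2}
  val[7] = {0,1,2}

{0,1,2}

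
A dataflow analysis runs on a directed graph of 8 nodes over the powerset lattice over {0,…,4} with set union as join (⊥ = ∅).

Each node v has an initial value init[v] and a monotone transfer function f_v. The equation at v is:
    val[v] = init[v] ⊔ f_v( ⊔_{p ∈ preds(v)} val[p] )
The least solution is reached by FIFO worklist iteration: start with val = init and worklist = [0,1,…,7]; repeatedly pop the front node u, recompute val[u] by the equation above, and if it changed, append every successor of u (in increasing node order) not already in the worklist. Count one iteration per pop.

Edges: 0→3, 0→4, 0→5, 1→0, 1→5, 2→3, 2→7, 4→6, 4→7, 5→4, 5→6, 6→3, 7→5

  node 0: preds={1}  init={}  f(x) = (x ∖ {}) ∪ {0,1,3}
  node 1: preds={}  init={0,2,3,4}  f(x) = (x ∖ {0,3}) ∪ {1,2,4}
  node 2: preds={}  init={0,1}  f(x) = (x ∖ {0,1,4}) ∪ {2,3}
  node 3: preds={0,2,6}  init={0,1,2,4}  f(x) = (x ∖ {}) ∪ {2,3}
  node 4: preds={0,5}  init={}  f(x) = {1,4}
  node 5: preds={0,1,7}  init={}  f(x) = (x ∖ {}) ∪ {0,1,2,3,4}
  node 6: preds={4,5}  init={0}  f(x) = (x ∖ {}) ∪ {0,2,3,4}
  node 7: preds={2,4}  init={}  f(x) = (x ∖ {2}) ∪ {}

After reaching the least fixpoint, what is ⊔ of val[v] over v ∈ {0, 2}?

Trace (12 dequeues):
  [1] u=0 | in {0,2,3,4} | out {0,1,2,3,4} | prev {} | push {}
  [2] u=1 | in {} | out {0,1,2,3,4} | prev {0,2,3,4} | push {0}
  [3] u=2 | in {} | out {0,1,2,3} | prev {0,1} | push {}
  [4] u=3 | in {0,1,2,3,4} | out {0,1,2,3,4} | prev {0,1,2,4} | push {}
  [5] u=4 | in {0,1,2,3,4} | out {1,4} | prev {} | push {}
  [6] u=5 | in {0,1,2,3,4} | out {0,1,2,3,4} | prev {} | push {4}
  [7] u=6 | in {0,1,2,3,4} | out {0,1,2,3,4} | prev {0} | push {3}
  [8] u=7 | in {0,1,2,3,4} | out {0,1,3,4} | prev {} | push {5}
  [9] u=0 | in {0,1,2,3,4} | out {0,1,2,3,4} | ==
  [10] u=4 | in {0,1,2,3,4} | out {1,4} | ==
  [11] u=3 | in {0,1,2,3,4} | out {0,1,2,3,4} | ==
  [12] u=5 | in {0,1,2,3,4} | out {0,1,2,3,4} | ==

Converged values:
  [0] {0,1,2,3,4}
  [1] {0,1,2,3,4}
  [2] {0,1,2,3}
  [3] {0,1,2,3,4}
  [4] {1,4}
  [5] {0,1,2,3,4}
  [6] {0,1,2,3,4}
  [7] {0,1,3,4}

{0,1,2,3,4}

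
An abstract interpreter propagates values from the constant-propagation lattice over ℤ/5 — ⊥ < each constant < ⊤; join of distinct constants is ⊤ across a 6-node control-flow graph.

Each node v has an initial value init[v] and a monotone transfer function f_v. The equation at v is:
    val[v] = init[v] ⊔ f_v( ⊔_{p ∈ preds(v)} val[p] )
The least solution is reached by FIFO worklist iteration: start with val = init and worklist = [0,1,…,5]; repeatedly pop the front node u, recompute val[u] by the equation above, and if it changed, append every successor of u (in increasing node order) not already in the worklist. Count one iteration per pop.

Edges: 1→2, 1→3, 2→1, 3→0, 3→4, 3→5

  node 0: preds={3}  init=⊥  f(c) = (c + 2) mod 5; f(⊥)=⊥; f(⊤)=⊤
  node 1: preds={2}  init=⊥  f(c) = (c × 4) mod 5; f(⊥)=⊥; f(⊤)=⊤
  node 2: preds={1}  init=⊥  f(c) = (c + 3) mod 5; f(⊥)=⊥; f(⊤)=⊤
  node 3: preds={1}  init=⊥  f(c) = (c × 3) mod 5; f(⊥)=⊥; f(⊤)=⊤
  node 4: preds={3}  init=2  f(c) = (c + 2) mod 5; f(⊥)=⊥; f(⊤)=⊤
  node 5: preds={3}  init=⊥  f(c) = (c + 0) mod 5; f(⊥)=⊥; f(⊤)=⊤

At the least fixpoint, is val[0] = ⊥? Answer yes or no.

Trace (6 dequeues):
  [1] u=0 | in ⊥ | out ⊥ | ==
  [2] u=1 | in ⊥ | out ⊥ | ==
  [3] u=2 | in ⊥ | out ⊥ | ==
  [4] u=3 | in ⊥ | out ⊥ | ==
  [5] u=4 | in ⊥ | out 2 | ==
  [6] u=5 | in ⊥ | out ⊥ | ==

Converged values:
  [0] ⊥
  [1] ⊥
  [2] ⊥
  [3] ⊥
  [4] 2
  [5] ⊥

yes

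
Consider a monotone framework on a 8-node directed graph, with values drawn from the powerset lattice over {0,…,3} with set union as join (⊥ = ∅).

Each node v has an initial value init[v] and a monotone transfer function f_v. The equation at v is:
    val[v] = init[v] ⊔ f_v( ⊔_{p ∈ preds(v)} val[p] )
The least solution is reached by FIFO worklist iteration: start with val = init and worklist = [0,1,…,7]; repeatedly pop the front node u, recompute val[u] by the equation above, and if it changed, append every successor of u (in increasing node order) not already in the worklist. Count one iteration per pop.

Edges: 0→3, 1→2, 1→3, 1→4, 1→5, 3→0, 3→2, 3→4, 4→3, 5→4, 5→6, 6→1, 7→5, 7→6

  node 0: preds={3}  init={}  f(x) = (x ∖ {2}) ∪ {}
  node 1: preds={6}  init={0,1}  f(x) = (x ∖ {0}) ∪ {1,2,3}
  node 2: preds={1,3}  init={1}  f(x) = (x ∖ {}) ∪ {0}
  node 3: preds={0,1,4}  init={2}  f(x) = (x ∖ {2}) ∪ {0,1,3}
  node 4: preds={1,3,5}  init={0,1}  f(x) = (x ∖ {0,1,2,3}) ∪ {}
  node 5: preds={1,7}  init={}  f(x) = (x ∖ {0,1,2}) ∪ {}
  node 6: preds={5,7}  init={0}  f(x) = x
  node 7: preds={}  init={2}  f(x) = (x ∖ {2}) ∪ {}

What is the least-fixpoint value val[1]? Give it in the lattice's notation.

{0,1,2,3}

Trace (13 dequeues):
  [1] u=0 | in {2} | out {} | ==
  [2] u=1 | in {0} | out {0,1,2,3} | prev {0,1} | push {}
  [3] u=2 | in {0,1,2,3} | out {0,1,2,3} | prev {1} | push {}
  [4] u=3 | in {0,1,2,3} | out {0,1,2,3} | prev {2} | push {0,2}
  [5] u=4 | in {0,1,2,3} | out {0,1} | ==
  [6] u=5 | in {0,1,2,3} | out {3} | prev {} | push {4}
  [7] u=6 | in {2,3} | out {0,2,3} | prev {0} | push {1}
  [8] u=7 | in {} | out {2} | ==
  [9] u=0 | in {0,1,2,3} | out {0,1,3} | prev {} | push {3}
  [10] u=2 | in {0,1,2,3} | out {0,1,2,3} | ==
  [11] u=4 | in {0,1,2,3} | out {0,1} | ==
  [12] u=1 | in {0,2,3} | out {0,1,2,3} | ==
  [13] u=3 | in {0,1,2,3} | out {0,1,2,3} | ==

Converged values:
  [0] {0,1,3}
  [1] {0,1,2,3}
  [2] {0,1,2,3}
  [3] {0,1,2,3}
  [4] {0,1}
  [5] {3}
  [6] {0,2,3}
  [7] {2}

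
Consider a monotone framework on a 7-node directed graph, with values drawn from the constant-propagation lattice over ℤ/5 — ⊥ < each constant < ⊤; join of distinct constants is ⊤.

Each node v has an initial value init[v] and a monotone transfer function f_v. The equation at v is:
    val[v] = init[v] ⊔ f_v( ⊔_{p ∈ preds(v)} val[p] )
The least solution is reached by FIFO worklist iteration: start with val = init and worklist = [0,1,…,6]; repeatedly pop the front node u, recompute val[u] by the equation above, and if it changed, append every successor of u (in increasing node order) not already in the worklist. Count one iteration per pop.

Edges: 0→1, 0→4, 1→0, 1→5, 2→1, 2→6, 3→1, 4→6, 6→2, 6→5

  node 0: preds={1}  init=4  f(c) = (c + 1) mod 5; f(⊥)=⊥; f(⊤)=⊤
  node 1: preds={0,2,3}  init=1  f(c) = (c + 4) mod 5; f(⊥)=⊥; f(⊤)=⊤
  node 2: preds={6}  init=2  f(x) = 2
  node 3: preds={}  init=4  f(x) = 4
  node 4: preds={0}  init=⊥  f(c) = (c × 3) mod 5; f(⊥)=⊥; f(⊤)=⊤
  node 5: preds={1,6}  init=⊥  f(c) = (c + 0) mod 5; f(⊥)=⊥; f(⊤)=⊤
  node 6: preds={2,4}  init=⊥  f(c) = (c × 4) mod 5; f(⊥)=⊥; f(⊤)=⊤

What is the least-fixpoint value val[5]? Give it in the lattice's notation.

Worklist (10 pops):
  #1 pop 0: in=1 → ⊤ (was 4); enqueue []
  #2 pop 1: in=⊤ → ⊤ (was 1); enqueue [0]
  #3 pop 2: in=⊥ → 2 (no change)
  #4 pop 3: in=⊥ → 4 (no change)
  #5 pop 4: in=⊤ → ⊤ (was ⊥); enqueue []
  #6 pop 5: in=⊤ → ⊤ (was ⊥); enqueue []
  #7 pop 6: in=⊤ → ⊤ (was ⊥); enqueue [2,5]
  #8 pop 0: in=⊤ → ⊤ (no change)
  #9 pop 2: in=⊤ → 2 (no change)
  #10 pop 5: in=⊤ → ⊤ (no change)

Fixpoint:
  val[0] = ⊤
  val[1] = ⊤
  val[2] = 2
  val[3] = 4
  val[4] = ⊤
  val[5] = ⊤
  val[6] = ⊤

⊤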